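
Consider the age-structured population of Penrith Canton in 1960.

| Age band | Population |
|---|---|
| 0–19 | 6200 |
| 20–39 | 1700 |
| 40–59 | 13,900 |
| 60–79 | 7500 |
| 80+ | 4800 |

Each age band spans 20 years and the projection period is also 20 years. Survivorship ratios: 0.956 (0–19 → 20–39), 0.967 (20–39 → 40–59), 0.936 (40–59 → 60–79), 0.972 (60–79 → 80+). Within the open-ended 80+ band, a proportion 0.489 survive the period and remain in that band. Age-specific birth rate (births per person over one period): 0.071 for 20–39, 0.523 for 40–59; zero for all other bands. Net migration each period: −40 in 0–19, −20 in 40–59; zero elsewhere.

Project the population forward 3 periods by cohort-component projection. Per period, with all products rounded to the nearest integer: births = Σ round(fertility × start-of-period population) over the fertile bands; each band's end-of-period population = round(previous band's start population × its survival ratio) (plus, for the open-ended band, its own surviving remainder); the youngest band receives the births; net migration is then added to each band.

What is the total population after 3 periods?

(Groups numbered youngest = 1 to oldest = 5.)
Period 1.
Births: 1700 * 0.071 = 121, 13900 * 0.523 = 7270 → total 7391
Group 2: 6200 * 0.956 = 5927
Group 3: 1700 * 0.967 = 1644
Group 4: 13900 * 0.936 = 13010
Group 5: 7500 * 0.972 + 4800 * 0.489 = 7290 + 2347 = 9637
Net migration: Group 1 − 40 → 7351; Group 3 − 20 → 1624
Population now: 0–19=7351, 20–39=5927, 40–59=1624, 60–79=13010, 80+=9637
Period 2.
Births: 5927 * 0.071 = 421, 1624 * 0.523 = 849 → total 1270
Group 2: 7351 * 0.956 = 7028
Group 3: 5927 * 0.967 = 5731
Group 4: 1624 * 0.936 = 1520
Group 5: 13010 * 0.972 + 9637 * 0.489 = 12646 + 4712 = 17358
Net migration: Group 1 − 40 → 1230; Group 3 − 20 → 5711
Population now: 0–19=1230, 20–39=7028, 40–59=5711, 60–79=1520, 80+=17358
Period 3.
Births: 7028 * 0.071 = 499, 5711 * 0.523 = 2987 → total 3486
Group 2: 1230 * 0.956 = 1176
Group 3: 7028 * 0.967 = 6796
Group 4: 5711 * 0.936 = 5345
Group 5: 1520 * 0.972 + 17358 * 0.489 = 1477 + 8488 = 9965
Net migration: Group 1 − 40 → 3446; Group 3 − 20 → 6776
Population now: 0–19=3446, 20–39=1176, 40–59=6776, 60–79=5345, 80+=9965
Total after period 3: 3446 + 1176 + 6776 + 5345 + 9965 = 26708

26708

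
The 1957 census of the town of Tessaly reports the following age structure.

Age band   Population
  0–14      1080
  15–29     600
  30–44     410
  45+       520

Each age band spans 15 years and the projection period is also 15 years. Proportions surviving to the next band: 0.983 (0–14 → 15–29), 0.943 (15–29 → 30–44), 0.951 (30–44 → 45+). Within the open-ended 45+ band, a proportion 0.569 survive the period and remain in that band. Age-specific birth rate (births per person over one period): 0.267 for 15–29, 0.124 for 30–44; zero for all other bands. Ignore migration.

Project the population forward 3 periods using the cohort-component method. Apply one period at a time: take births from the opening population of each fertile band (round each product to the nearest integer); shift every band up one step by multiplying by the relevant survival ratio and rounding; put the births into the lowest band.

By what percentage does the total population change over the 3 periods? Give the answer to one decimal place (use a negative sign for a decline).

-15.6

Let group 1 be 0–14 through group 4 = 45+.
[period 1]
Births: 600 × 0.267 = 160, 410 × 0.124 = 51 — total 211
Group 2: 1080 × 0.983 = 1062
Group 3: 600 × 0.943 = 566
Group 4: 410 × 0.951 + 520 × 0.569 = 390 + 296 = 686
→ [211, 1062, 566, 686]
[period 2]
Births: 1062 × 0.267 = 284, 566 × 0.124 = 70 — total 354
Group 2: 211 × 0.983 = 207
Group 3: 1062 × 0.943 = 1001
Group 4: 566 × 0.951 + 686 × 0.569 = 538 + 390 = 928
→ [354, 207, 1001, 928]
[period 3]
Births: 207 × 0.267 = 55, 1001 × 0.124 = 124 — total 179
Group 2: 354 × 0.983 = 348
Group 3: 207 × 0.943 = 195
Group 4: 1001 × 0.951 + 928 × 0.569 = 952 + 528 = 1480
→ [179, 348, 195, 1480]
Total: 2610 → 2202; change = -408; percentage change = -15.6%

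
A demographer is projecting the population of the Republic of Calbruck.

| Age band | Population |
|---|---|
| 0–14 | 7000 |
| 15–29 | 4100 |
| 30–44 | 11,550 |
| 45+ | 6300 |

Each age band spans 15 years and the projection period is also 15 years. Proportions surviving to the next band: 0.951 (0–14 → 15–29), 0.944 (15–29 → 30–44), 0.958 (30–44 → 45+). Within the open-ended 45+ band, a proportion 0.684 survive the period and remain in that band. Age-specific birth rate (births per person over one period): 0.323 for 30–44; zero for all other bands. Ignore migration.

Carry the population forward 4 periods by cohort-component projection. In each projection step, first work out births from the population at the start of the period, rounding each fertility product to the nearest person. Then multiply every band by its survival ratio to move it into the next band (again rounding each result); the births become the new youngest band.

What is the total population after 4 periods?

18115

(Bands numbered youngest = 1 to oldest = 4.)
— Period 1 —
Births: 11550 × 0.323 = 3731
Band 2: 7000 × 0.951 = 6657
Band 3: 4100 × 0.944 = 3870
Band 4: 11550 × 0.958 + 6300 × 0.684 = 11065 + 4309 = 15374
Population now: 0–14=3731, 15–29=6657, 30–44=3870, 45+=15374
— Period 2 —
Births: 3870 × 0.323 = 1250
Band 2: 3731 × 0.951 = 3548
Band 3: 6657 × 0.944 = 6284
Band 4: 3870 × 0.958 + 15374 × 0.684 = 3707 + 10516 = 14223
Population now: 0–14=1250, 15–29=3548, 30–44=6284, 45+=14223
— Period 3 —
Births: 6284 × 0.323 = 2030
Band 2: 1250 × 0.951 = 1189
Band 3: 3548 × 0.944 = 3349
Band 4: 6284 × 0.958 + 14223 × 0.684 = 6020 + 9729 = 15749
Population now: 0–14=2030, 15–29=1189, 30–44=3349, 45+=15749
— Period 4 —
Births: 3349 × 0.323 = 1082
Band 2: 2030 × 0.951 = 1931
Band 3: 1189 × 0.944 = 1122
Band 4: 3349 × 0.958 + 15749 × 0.684 = 3208 + 10772 = 13980
Population now: 0–14=1082, 15–29=1931, 30–44=1122, 45+=13980
Total after period 4: 1082 + 1931 + 1122 + 13980 = 18115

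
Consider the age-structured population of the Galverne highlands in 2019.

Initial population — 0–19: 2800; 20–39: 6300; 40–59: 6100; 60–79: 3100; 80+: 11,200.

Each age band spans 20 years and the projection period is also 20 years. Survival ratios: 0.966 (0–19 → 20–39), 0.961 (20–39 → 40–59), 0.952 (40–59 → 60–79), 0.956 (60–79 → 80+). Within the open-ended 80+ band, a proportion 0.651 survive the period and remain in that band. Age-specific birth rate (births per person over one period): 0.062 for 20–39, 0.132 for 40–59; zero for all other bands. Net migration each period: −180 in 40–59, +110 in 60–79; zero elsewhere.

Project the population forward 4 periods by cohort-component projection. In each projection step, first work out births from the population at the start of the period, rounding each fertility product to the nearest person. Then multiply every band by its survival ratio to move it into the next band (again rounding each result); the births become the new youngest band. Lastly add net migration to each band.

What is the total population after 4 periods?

13330

(Groups numbered youngest = 1 to oldest = 5.)
— Period 1 —
Births: 6300 × 0.062 = 391 ; 6100 × 0.132 = 805 — total 1196
Group 2: 2800 × 0.966 = 2705
Group 3: 6300 × 0.961 = 6054
Group 4: 6100 × 0.952 = 5807
Group 5: 3100 × 0.956 + 11200 × 0.651 = 2964 + 7291 = 10255
Net migration: Group 3 − 180 → 5874; Group 4 + 110 → 5917
→ [1196, 2705, 5874, 5917, 10255]
— Period 2 —
Births: 2705 × 0.062 = 168 ; 5874 × 0.132 = 775 — total 943
Group 2: 1196 × 0.966 = 1155
Group 3: 2705 × 0.961 = 2600
Group 4: 5874 × 0.952 = 5592
Group 5: 5917 × 0.956 + 10255 × 0.651 = 5657 + 6676 = 12333
Net migration: Group 3 − 180 → 2420; Group 4 + 110 → 5702
→ [943, 1155, 2420, 5702, 12333]
— Period 3 —
Births: 1155 × 0.062 = 72 ; 2420 × 0.132 = 319 — total 391
Group 2: 943 × 0.966 = 911
Group 3: 1155 × 0.961 = 1110
Group 4: 2420 × 0.952 = 2304
Group 5: 5702 × 0.956 + 12333 × 0.651 = 5451 + 8029 = 13480
Net migration: Group 3 − 180 → 930; Group 4 + 110 → 2414
→ [391, 911, 930, 2414, 13480]
— Period 4 —
Births: 911 × 0.062 = 56 ; 930 × 0.132 = 123 — total 179
Group 2: 391 × 0.966 = 378
Group 3: 911 × 0.961 = 875
Group 4: 930 × 0.952 = 885
Group 5: 2414 × 0.956 + 13480 × 0.651 = 2308 + 8775 = 11083
Net migration: Group 3 − 180 → 695; Group 4 + 110 → 995
→ [179, 378, 695, 995, 11083]
Total after period 4: 179 + 378 + 695 + 995 + 11083 = 13330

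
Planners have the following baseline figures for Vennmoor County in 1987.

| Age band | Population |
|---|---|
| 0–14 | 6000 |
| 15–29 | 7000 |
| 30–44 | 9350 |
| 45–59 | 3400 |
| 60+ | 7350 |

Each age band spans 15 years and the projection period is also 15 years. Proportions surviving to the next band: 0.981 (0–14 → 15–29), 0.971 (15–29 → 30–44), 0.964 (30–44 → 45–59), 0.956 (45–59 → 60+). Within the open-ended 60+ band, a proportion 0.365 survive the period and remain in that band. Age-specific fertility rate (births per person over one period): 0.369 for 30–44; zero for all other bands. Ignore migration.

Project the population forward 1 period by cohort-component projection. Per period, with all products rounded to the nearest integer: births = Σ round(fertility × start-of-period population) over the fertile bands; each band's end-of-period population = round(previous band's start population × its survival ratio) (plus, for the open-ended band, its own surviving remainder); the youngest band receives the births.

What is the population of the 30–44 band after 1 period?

6797

Let band 1 be 0–14 through band 5 = 60+.
Period 1:
Births: 9350 * 0.369 = 3450
Band 2: 6000 * 0.981 = 5886
Band 3: 7000 * 0.971 = 6797
Band 4: 9350 * 0.964 = 9013
Band 5: 3400 * 0.956 + 7350 * 0.365 = 3250 + 2683 = 5933
End of period: [3450, 5886, 6797, 9013, 5933]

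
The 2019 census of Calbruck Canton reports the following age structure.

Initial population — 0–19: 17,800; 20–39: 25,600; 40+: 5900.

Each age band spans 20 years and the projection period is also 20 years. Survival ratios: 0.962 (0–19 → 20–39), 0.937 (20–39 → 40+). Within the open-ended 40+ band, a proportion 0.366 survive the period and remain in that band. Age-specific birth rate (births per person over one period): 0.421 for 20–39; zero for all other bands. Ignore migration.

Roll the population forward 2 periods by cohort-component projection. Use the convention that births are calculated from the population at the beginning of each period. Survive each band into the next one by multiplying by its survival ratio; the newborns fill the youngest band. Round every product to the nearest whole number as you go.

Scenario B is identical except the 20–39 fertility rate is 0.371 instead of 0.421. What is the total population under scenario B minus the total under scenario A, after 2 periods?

-2087

[period 1]
Births: 25600 * 0.421 = 10778
20–39: 17800 * 0.962 = 17124
40+: 25600 * 0.937 + 5900 * 0.366 = 23987 + 2159 = 26146
Population now: 0–19=10778, 20–39=17124, 40+=26146
[period 2]
Births: 17124 * 0.421 = 7209
20–39: 10778 * 0.962 = 10368
40+: 17124 * 0.937 + 26146 * 0.366 = 16045 + 9569 = 25614
Population now: 0–19=7209, 20–39=10368, 40+=25614
Scenario A total after 2 periods: 43191
Scenario B projection —
[period 1]
Births: 25600 * 0.371 = 9498
20–39: 17800 * 0.962 = 17124
40+: 25600 * 0.937 + 5900 * 0.366 = 23987 + 2159 = 26146
Population now: 0–19=9498, 20–39=17124, 40+=26146
[period 2]
Births: 17124 * 0.371 = 6353
20–39: 9498 * 0.962 = 9137
40+: 17124 * 0.937 + 26146 * 0.366 = 16045 + 9569 = 25614
Population now: 0–19=6353, 20–39=9137, 40+=25614
Scenario B total after 2 periods: 41104
Difference B − A = 41104 − 43191 = -2087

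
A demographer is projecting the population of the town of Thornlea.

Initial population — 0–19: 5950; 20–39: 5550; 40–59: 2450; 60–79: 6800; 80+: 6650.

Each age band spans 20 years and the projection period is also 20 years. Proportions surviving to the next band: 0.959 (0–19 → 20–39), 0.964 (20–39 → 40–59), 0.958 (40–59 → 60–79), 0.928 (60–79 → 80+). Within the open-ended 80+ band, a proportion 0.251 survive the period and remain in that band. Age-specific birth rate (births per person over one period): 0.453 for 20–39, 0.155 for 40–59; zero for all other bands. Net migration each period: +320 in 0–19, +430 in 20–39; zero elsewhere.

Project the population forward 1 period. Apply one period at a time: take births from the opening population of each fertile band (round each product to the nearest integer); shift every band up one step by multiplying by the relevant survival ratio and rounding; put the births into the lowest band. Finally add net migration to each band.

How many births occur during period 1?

— Period 1 —
Births: 5550 × 0.453 = 2514  |  2450 × 0.155 = 380 ⇒ total 2894
20–39: 5950 × 0.959 = 5706
40–59: 5550 × 0.964 = 5350
60–79: 2450 × 0.958 = 2347
80+: 6800 × 0.928 + 6650 × 0.251 = 6310 + 1669 = 7979
Net migration: 0–19 + 320 → 3214; 20–39 + 430 → 6136
→ [3214, 6136, 5350, 2347, 7979]

2894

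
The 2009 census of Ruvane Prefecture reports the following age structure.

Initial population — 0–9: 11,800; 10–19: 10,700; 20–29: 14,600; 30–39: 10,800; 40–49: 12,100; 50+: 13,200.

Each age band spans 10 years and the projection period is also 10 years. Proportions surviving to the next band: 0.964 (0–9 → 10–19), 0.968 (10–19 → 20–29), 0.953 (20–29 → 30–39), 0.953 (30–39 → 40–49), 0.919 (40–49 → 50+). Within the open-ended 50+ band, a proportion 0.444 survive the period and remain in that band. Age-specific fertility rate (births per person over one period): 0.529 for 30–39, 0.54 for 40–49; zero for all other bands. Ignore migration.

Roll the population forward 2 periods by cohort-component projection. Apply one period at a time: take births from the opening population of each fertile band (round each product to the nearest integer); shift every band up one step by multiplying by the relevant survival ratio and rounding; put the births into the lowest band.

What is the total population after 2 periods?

75865

— Period 1 —
Births: 10800 × 0.529 = 5713 ; 12100 × 0.54 = 6534 → 12247
10–19: 11800 × 0.964 = 11375
20–29: 10700 × 0.968 = 10358
30–39: 14600 × 0.953 = 13914
40–49: 10800 × 0.953 = 10292
50+: 12100 × 0.919 + 13200 × 0.444 = 11120 + 5861 = 16981
Population now: 0–9=12247, 10–19=11375, 20–29=10358, 30–39=13914, 40–49=10292, 50+=16981
— Period 2 —
Births: 13914 × 0.529 = 7361 ; 10292 × 0.54 = 5558 → 12919
10–19: 12247 × 0.964 = 11806
20–29: 11375 × 0.968 = 11011
30–39: 10358 × 0.953 = 9871
40–49: 13914 × 0.953 = 13260
50+: 10292 × 0.919 + 16981 × 0.444 = 9458 + 7540 = 16998
Population now: 0–9=12919, 10–19=11806, 20–29=11011, 30–39=9871, 40–49=13260, 50+=16998
Total after period 2: 12919 + 11806 + 11011 + 9871 + 13260 + 16998 = 75865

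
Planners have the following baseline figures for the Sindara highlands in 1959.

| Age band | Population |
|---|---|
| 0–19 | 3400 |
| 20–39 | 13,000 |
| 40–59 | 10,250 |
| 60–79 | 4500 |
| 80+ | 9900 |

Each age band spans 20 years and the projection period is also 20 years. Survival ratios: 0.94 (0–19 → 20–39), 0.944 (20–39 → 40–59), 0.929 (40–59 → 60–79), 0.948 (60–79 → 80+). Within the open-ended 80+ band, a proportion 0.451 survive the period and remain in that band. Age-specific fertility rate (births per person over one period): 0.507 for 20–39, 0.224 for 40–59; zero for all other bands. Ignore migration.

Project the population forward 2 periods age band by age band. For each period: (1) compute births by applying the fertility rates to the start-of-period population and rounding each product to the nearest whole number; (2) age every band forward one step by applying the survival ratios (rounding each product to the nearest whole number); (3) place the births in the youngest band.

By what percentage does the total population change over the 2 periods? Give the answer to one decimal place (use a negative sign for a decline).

[period 1]
Births: 13000 × 0.507 = 6591, 10250 × 0.224 = 2296 → total 8887
20–39: 3400 × 0.94 = 3196
40–59: 13000 × 0.944 = 12272
60–79: 10250 × 0.929 = 9522
80+: 4500 × 0.948 + 9900 × 0.451 = 4266 + 4465 = 8731
Population now: 0–19=8887, 20–39=3196, 40–59=12272, 60–79=9522, 80+=8731
[period 2]
Births: 3196 × 0.507 = 1620, 12272 × 0.224 = 2749 → total 4369
20–39: 8887 × 0.94 = 8354
40–59: 3196 × 0.944 = 3017
60–79: 12272 × 0.929 = 11401
80+: 9522 × 0.948 + 8731 × 0.451 = 9027 + 3938 = 12965
Population now: 0–19=4369, 20–39=8354, 40–59=3017, 60–79=11401, 80+=12965
Total: 41050 → 40106; change = -944; percentage change = -2.3%

-2.3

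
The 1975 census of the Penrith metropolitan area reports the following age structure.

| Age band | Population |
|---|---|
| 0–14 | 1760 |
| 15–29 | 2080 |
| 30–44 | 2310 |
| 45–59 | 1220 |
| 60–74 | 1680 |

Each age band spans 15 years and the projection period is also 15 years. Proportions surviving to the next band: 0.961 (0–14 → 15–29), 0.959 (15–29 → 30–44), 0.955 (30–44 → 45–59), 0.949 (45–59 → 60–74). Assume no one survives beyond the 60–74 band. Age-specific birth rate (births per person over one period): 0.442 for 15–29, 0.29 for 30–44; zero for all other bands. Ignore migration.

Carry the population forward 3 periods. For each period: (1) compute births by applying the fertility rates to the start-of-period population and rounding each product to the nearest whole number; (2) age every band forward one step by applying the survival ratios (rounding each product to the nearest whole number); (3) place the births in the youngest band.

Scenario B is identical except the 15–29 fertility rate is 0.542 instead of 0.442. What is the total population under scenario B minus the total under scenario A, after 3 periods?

Numbering the groups 1..5 from youngest to oldest:
— Period 1 —
Births: 2080 * 0.442 = 919, 2310 * 0.29 = 670 → total 1589
Group 2: 1760 * 0.961 = 1691
Group 3: 2080 * 0.959 = 1995
Group 4: 2310 * 0.955 = 2206
Group 5: 1220 * 0.949 = 1158
Giving 1589 / 1691 / 1995 / 2206 / 1158.
— Period 2 —
Births: 1691 * 0.442 = 747, 1995 * 0.29 = 579 → total 1326
Group 2: 1589 * 0.961 = 1527
Group 3: 1691 * 0.959 = 1622
Group 4: 1995 * 0.955 = 1905
Group 5: 2206 * 0.949 = 2093
Giving 1326 / 1527 / 1622 / 1905 / 2093.
— Period 3 —
Births: 1527 * 0.442 = 675, 1622 * 0.29 = 470 → total 1145
Group 2: 1326 * 0.961 = 1274
Group 3: 1527 * 0.959 = 1464
Group 4: 1622 * 0.955 = 1549
Group 5: 1905 * 0.949 = 1808
Giving 1145 / 1274 / 1464 / 1549 / 1808.
Scenario A total after 3 periods: 7240
Scenario B projection —
— Period 1 —
Births: 2080 * 0.542 = 1127, 2310 * 0.29 = 670 → total 1797
Group 2: 1760 * 0.961 = 1691
Group 3: 2080 * 0.959 = 1995
Group 4: 2310 * 0.955 = 2206
Group 5: 1220 * 0.949 = 1158
Giving 1797 / 1691 / 1995 / 2206 / 1158.
— Period 2 —
Births: 1691 * 0.542 = 917, 1995 * 0.29 = 579 → total 1496
Group 2: 1797 * 0.961 = 1727
Group 3: 1691 * 0.959 = 1622
Group 4: 1995 * 0.955 = 1905
Group 5: 2206 * 0.949 = 2093
Giving 1496 / 1727 / 1622 / 1905 / 2093.
— Period 3 —
Births: 1727 * 0.542 = 936, 1622 * 0.29 = 470 → total 1406
Group 2: 1496 * 0.961 = 1438
Group 3: 1727 * 0.959 = 1656
Group 4: 1622 * 0.955 = 1549
Group 5: 1905 * 0.949 = 1808
Giving 1406 / 1438 / 1656 / 1549 / 1808.
Scenario B total after 3 periods: 7857
Difference B − A = 7857 − 7240 = 617

617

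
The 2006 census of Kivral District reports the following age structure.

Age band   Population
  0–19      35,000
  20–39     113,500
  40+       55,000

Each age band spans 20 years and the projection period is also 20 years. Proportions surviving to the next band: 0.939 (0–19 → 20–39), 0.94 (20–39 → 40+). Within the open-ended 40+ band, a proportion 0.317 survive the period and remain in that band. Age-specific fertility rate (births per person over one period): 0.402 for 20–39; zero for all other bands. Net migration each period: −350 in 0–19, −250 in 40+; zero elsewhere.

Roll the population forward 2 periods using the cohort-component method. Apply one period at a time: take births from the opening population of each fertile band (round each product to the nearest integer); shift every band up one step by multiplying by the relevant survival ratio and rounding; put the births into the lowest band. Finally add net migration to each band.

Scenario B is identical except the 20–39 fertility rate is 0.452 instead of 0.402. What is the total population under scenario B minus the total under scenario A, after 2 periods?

— Period 1 —
Births: 113500 * 0.402 = 45627
20–39: 35000 * 0.939 = 32865
40+: 113500 * 0.94 + 55000 * 0.317 = 106690 + 17435 = 124125
Net migration: 0–19 − 350 → 45277; 40+ − 250 → 123875
Giving 45277 / 32865 / 123875.
— Period 2 —
Births: 32865 * 0.402 = 13212
20–39: 45277 * 0.939 = 42515
40+: 32865 * 0.94 + 123875 * 0.317 = 30893 + 39268 = 70161
Net migration: 0–19 − 350 → 12862; 40+ − 250 → 69911
Giving 12862 / 42515 / 69911.
Scenario A total after 2 periods: 125288
Scenario B projection —
— Period 1 —
Births: 113500 * 0.452 = 51302
20–39: 35000 * 0.939 = 32865
40+: 113500 * 0.94 + 55000 * 0.317 = 106690 + 17435 = 124125
Net migration: 0–19 − 350 → 50952; 40+ − 250 → 123875
Giving 50952 / 32865 / 123875.
— Period 2 —
Births: 32865 * 0.452 = 14855
20–39: 50952 * 0.939 = 47844
40+: 32865 * 0.94 + 123875 * 0.317 = 30893 + 39268 = 70161
Net migration: 0–19 − 350 → 14505; 40+ − 250 → 69911
Giving 14505 / 47844 / 69911.
Scenario B total after 2 periods: 132260
Difference B − A = 132260 − 125288 = 6972

6972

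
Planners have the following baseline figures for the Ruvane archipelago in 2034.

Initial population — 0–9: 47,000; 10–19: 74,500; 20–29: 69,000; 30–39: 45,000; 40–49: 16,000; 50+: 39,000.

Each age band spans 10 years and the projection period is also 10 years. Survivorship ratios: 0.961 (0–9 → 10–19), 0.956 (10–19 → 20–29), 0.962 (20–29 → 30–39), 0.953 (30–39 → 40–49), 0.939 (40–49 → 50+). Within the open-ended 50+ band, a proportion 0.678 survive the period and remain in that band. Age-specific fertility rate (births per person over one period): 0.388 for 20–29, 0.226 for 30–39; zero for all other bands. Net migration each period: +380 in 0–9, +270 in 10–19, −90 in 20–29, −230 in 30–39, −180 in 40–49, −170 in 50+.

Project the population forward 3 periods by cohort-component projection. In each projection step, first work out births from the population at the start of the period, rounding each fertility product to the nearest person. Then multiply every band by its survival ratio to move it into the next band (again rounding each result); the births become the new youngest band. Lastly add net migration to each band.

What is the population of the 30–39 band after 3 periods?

[period 1]
Births: 69000 × 0.388 = 26772  |  45000 × 0.226 = 10170 — total 36942
10–19: 47000 × 0.961 = 45167
20–29: 74500 × 0.956 = 71222
30–39: 69000 × 0.962 = 66378
40–49: 45000 × 0.953 = 42885
50+: 16000 × 0.939 + 39000 × 0.678 = 15024 + 26442 = 41466
Net migration: 0–9 + 380 → 37322; 10–19 + 270 → 45437; 20–29 − 90 → 71132; 30–39 − 230 → 66148; 40–49 − 180 → 42705; 50+ − 170 → 41296
Giving 37322 / 45437 / 71132 / 66148 / 42705 / 41296.
[period 2]
Births: 71132 × 0.388 = 27599  |  66148 × 0.226 = 14949 — total 42548
10–19: 37322 × 0.961 = 35866
20–29: 45437 × 0.956 = 43438
30–39: 71132 × 0.962 = 68429
40–49: 66148 × 0.953 = 63039
50+: 42705 × 0.939 + 41296 × 0.678 = 40100 + 27999 = 68099
Net migration: 0–9 + 380 → 42928; 10–19 + 270 → 36136; 20–29 − 90 → 43348; 30–39 − 230 → 68199; 40–49 − 180 → 62859; 50+ − 170 → 67929
Giving 42928 / 36136 / 43348 / 68199 / 62859 / 67929.
[period 3]
Births: 43348 × 0.388 = 16819  |  68199 × 0.226 = 15413 — total 32232
10–19: 42928 × 0.961 = 41254
20–29: 36136 × 0.956 = 34546
30–39: 43348 × 0.962 = 41701
40–49: 68199 × 0.953 = 64994
50+: 62859 × 0.939 + 67929 × 0.678 = 59025 + 46056 = 105081
Net migration: 0–9 + 380 → 32612; 10–19 + 270 → 41524; 20–29 − 90 → 34456; 30–39 − 230 → 41471; 40–49 − 180 → 64814; 50+ − 170 → 104911
Giving 32612 / 41524 / 34456 / 41471 / 64814 / 104911.

41471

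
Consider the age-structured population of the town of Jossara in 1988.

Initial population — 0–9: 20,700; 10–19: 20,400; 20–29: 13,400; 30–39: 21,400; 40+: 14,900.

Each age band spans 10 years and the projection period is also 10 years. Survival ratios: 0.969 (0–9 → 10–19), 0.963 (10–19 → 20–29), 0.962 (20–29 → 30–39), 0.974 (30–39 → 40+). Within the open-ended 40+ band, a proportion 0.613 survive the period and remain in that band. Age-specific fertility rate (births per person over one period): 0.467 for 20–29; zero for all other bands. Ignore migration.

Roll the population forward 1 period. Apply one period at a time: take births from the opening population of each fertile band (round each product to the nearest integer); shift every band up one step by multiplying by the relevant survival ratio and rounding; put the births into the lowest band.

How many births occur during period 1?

Let band 1 be 0–9 through band 5 = 40+.
After projecting period 1:
Births: 13400 × 0.467 = 6258
Band 2: 20700 × 0.969 = 20058
Band 3: 20400 × 0.963 = 19645
Band 4: 13400 × 0.962 = 12891
Band 5: 21400 × 0.974 + 14900 × 0.613 = 20844 + 9134 = 29978
Population now: 0–9=6258, 10–19=20058, 20–29=19645, 30–39=12891, 40+=29978

6258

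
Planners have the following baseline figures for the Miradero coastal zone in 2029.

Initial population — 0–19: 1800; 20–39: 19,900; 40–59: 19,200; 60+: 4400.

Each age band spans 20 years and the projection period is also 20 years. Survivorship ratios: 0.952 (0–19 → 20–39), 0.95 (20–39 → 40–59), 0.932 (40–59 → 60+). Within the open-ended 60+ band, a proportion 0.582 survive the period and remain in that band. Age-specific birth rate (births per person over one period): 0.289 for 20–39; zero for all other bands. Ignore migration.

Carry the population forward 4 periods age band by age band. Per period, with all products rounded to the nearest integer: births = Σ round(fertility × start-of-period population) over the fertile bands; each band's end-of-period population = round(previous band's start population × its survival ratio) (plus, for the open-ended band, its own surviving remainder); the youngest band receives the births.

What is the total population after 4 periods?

17819

After projecting period 1:
Births: 19900 * 0.289 = 5751
20–39: 1800 * 0.952 = 1714
40–59: 19900 * 0.95 = 18905
60+: 19200 * 0.932 + 4400 * 0.582 = 17894 + 2561 = 20455
End of period: [5751, 1714, 18905, 20455]
After projecting period 2:
Births: 1714 * 0.289 = 495
20–39: 5751 * 0.952 = 5475
40–59: 1714 * 0.95 = 1628
60+: 18905 * 0.932 + 20455 * 0.582 = 17619 + 11905 = 29524
End of period: [495, 5475, 1628, 29524]
After projecting period 3:
Births: 5475 * 0.289 = 1582
20–39: 495 * 0.952 = 471
40–59: 5475 * 0.95 = 5201
60+: 1628 * 0.932 + 29524 * 0.582 = 1517 + 17183 = 18700
End of period: [1582, 471, 5201, 18700]
After projecting period 4:
Births: 471 * 0.289 = 136
20–39: 1582 * 0.952 = 1506
40–59: 471 * 0.95 = 447
60+: 5201 * 0.932 + 18700 * 0.582 = 4847 + 10883 = 15730
End of period: [136, 1506, 447, 15730]
Total after period 4: 136 + 1506 + 447 + 15730 = 17819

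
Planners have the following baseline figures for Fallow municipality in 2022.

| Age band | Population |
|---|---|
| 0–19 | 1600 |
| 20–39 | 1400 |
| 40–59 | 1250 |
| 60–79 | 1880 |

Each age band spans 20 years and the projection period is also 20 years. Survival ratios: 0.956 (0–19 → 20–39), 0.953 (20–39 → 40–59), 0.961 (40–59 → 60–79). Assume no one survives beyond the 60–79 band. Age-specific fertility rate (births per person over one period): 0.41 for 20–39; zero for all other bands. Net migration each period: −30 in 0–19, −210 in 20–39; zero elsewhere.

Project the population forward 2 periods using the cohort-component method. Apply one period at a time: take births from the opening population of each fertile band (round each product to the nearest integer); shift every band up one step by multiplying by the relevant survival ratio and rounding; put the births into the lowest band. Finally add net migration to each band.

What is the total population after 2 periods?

Period 1.
Births: 1400 * 0.41 = 574
20–39: 1600 * 0.956 = 1530
40–59: 1400 * 0.953 = 1334
60–79: 1250 * 0.961 = 1201
Net migration: 0–19 − 30 → 544; 20–39 − 210 → 1320
Population now: 0–19=544, 20–39=1320, 40–59=1334, 60–79=1201
Period 2.
Births: 1320 * 0.41 = 541
20–39: 544 * 0.956 = 520
40–59: 1320 * 0.953 = 1258
60–79: 1334 * 0.961 = 1282
Net migration: 0–19 − 30 → 511; 20–39 − 210 → 310
Population now: 0–19=511, 20–39=310, 40–59=1258, 60–79=1282
Total after period 2: 511 + 310 + 1258 + 1282 = 3361

3361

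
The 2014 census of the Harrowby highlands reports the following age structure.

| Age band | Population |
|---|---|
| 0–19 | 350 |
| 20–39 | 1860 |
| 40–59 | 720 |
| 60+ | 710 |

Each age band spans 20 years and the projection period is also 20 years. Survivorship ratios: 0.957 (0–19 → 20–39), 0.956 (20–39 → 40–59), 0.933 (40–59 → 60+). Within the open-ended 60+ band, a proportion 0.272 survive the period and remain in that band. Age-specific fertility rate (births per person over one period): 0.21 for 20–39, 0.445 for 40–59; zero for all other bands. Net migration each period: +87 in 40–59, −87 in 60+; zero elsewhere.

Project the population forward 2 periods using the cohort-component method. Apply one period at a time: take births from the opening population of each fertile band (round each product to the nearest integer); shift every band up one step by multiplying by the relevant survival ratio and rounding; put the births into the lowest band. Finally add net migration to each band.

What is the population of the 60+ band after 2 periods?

1865

— Period 1 —
Births: 1860 × 0.21 = 391, 720 × 0.445 = 320 → total 711
20–39: 350 × 0.957 = 335
40–59: 1860 × 0.956 = 1778
60+: 720 × 0.933 + 710 × 0.272 = 672 + 193 = 865
Net migration: 40–59 + 87 → 1865; 60+ − 87 → 778
End of period: [711, 335, 1865, 778]
— Period 2 —
Births: 335 × 0.21 = 70, 1865 × 0.445 = 830 → total 900
20–39: 711 × 0.957 = 680
40–59: 335 × 0.956 = 320
60+: 1865 × 0.933 + 778 × 0.272 = 1740 + 212 = 1952
Net migration: 40–59 + 87 → 407; 60+ − 87 → 1865
End of period: [900, 680, 407, 1865]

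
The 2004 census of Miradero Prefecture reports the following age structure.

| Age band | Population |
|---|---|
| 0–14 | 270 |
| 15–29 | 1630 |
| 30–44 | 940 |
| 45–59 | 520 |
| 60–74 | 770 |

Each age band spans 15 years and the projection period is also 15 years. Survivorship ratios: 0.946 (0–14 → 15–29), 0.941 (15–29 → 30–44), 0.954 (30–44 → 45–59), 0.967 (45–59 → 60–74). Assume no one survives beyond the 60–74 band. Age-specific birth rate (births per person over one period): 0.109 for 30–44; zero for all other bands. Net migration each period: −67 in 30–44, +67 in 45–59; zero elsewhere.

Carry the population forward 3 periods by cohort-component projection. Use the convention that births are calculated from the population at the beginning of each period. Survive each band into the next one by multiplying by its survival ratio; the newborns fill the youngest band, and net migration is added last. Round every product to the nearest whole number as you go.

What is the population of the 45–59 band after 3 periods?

232

— Period 1 —
Births: 940 × 0.109 = 102
15–29: 270 × 0.946 = 255
30–44: 1630 × 0.941 = 1534
45–59: 940 × 0.954 = 897
60–74: 520 × 0.967 = 503
Net migration: 30–44 − 67 → 1467; 45–59 + 67 → 964
End of period: [102, 255, 1467, 964, 503]
— Period 2 —
Births: 1467 × 0.109 = 160
15–29: 102 × 0.946 = 96
30–44: 255 × 0.941 = 240
45–59: 1467 × 0.954 = 1400
60–74: 964 × 0.967 = 932
Net migration: 30–44 − 67 → 173; 45–59 + 67 → 1467
End of period: [160, 96, 173, 1467, 932]
— Period 3 —
Births: 173 × 0.109 = 19
15–29: 160 × 0.946 = 151
30–44: 96 × 0.941 = 90
45–59: 173 × 0.954 = 165
60–74: 1467 × 0.967 = 1419
Net migration: 30–44 − 67 → 23; 45–59 + 67 → 232
End of period: [19, 151, 23, 232, 1419]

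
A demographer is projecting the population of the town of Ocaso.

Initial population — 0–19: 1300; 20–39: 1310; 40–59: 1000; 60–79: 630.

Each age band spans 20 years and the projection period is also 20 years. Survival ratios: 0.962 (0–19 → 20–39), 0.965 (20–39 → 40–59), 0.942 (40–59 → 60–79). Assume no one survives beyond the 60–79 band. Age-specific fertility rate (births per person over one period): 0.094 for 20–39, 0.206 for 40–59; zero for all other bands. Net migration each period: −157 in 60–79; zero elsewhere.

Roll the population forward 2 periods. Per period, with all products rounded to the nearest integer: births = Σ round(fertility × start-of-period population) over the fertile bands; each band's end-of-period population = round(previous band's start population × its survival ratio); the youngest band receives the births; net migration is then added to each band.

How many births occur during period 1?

Period 1:
Births: 1310 * 0.094 = 123  |  1000 * 0.206 = 206 → 329
20–39: 1300 * 0.962 = 1251
40–59: 1310 * 0.965 = 1264
60–79: 1000 * 0.942 = 942
Net migration: 60–79 − 157 → 785
Giving 329 / 1251 / 1264 / 785.

329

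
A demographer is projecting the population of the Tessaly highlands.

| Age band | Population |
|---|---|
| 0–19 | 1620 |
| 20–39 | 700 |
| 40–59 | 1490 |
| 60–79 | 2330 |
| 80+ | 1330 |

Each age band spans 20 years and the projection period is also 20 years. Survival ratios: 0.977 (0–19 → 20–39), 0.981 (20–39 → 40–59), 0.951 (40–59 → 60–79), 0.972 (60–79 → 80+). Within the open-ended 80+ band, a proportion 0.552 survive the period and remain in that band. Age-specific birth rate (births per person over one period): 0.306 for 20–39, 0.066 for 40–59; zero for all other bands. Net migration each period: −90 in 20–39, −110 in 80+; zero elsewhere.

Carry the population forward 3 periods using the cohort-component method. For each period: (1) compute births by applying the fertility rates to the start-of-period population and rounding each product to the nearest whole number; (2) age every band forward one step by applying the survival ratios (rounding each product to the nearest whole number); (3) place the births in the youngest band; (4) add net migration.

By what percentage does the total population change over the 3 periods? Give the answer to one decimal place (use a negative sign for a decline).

Let band 1 be 0–19 through band 5 = 80+.
After projecting period 1:
Births: 700 * 0.306 = 214, 1490 * 0.066 = 98 → total 312
Band 2: 1620 * 0.977 = 1583
Band 3: 700 * 0.981 = 687
Band 4: 1490 * 0.951 = 1417
Band 5: 2330 * 0.972 + 1330 * 0.552 = 2265 + 734 = 2999
Net migration: Band 2 − 90 → 1493; Band 5 − 110 → 2889
Population now: 0–19=312, 20–39=1493, 40–59=687, 60–79=1417, 80+=2889
After projecting period 2:
Births: 1493 * 0.306 = 457, 687 * 0.066 = 45 → total 502
Band 2: 312 * 0.977 = 305
Band 3: 1493 * 0.981 = 1465
Band 4: 687 * 0.951 = 653
Band 5: 1417 * 0.972 + 2889 * 0.552 = 1377 + 1595 = 2972
Net migration: Band 2 − 90 → 215; Band 5 − 110 → 2862
Population now: 0–19=502, 20–39=215, 40–59=1465, 60–79=653, 80+=2862
After projecting period 3:
Births: 215 * 0.306 = 66, 1465 * 0.066 = 97 → total 163
Band 2: 502 * 0.977 = 490
Band 3: 215 * 0.981 = 211
Band 4: 1465 * 0.951 = 1393
Band 5: 653 * 0.972 + 2862 * 0.552 = 635 + 1580 = 2215
Net migration: Band 2 − 90 → 400; Band 5 − 110 → 2105
Population now: 0–19=163, 20–39=400, 40–59=211, 60–79=1393, 80+=2105
Total: 7470 → 4272; change = -3198; percentage change = -42.8%

-42.8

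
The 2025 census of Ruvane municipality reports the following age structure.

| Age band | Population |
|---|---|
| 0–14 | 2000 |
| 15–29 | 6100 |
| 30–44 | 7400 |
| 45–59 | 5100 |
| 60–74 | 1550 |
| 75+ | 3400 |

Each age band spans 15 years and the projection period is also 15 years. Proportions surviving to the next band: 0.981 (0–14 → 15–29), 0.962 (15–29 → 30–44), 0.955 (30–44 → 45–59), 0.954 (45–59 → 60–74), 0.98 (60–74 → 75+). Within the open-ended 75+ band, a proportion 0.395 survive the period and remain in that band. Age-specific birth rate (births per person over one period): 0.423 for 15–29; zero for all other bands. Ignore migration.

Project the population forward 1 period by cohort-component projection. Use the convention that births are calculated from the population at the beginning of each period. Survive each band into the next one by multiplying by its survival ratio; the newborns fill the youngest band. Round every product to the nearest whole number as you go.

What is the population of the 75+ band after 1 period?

Period 1:
Births: 6100 × 0.423 = 2580
15–29: 2000 × 0.981 = 1962
30–44: 6100 × 0.962 = 5868
45–59: 7400 × 0.955 = 7067
60–74: 5100 × 0.954 = 4865
75+: 1550 × 0.98 + 3400 × 0.395 = 1519 + 1343 = 2862
Population now: 0–14=2580, 15–29=1962, 30–44=5868, 45–59=7067, 60–74=4865, 75+=2862

2862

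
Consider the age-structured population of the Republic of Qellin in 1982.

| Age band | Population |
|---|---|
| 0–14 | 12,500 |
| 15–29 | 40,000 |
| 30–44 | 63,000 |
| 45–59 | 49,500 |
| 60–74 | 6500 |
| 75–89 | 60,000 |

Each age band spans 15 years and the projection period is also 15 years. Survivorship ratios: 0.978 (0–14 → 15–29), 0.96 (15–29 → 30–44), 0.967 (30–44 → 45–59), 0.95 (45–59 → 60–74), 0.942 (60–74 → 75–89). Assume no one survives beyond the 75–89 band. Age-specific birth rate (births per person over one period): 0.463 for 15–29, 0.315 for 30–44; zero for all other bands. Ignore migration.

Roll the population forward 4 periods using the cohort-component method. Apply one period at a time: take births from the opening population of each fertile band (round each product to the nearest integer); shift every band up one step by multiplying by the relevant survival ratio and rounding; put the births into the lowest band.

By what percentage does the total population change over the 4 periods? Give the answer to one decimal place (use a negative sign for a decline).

-41.5

Period 1.
Births: 40000 × 0.463 = 18520  |  63000 × 0.315 = 19845 ⇒ total 38365
15–29: 12500 × 0.978 = 12225
30–44: 40000 × 0.96 = 38400
45–59: 63000 × 0.967 = 60921
60–74: 49500 × 0.95 = 47025
75–89: 6500 × 0.942 = 6123
End of period: [38365, 12225, 38400, 60921, 47025, 6123]
Period 2.
Births: 12225 × 0.463 = 5660  |  38400 × 0.315 = 12096 ⇒ total 17756
15–29: 38365 × 0.978 = 37521
30–44: 12225 × 0.96 = 11736
45–59: 38400 × 0.967 = 37133
60–74: 60921 × 0.95 = 57875
75–89: 47025 × 0.942 = 44298
End of period: [17756, 37521, 11736, 37133, 57875, 44298]
Period 3.
Births: 37521 × 0.463 = 17372  |  11736 × 0.315 = 3697 ⇒ total 21069
15–29: 17756 × 0.978 = 17365
30–44: 37521 × 0.96 = 36020
45–59: 11736 × 0.967 = 11349
60–74: 37133 × 0.95 = 35276
75–89: 57875 × 0.942 = 54518
End of period: [21069, 17365, 36020, 11349, 35276, 54518]
Period 4.
Births: 17365 × 0.463 = 8040  |  36020 × 0.315 = 11346 ⇒ total 19386
15–29: 21069 × 0.978 = 20605
30–44: 17365 × 0.96 = 16670
45–59: 36020 × 0.967 = 34831
60–74: 11349 × 0.95 = 10782
75–89: 35276 × 0.942 = 33230
End of period: [19386, 20605, 16670, 34831, 10782, 33230]
Total: 231500 → 135504; change = -95996; percentage change = -41.5%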